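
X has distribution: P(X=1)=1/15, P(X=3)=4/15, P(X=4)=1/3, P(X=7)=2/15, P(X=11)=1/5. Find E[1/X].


E[1/X] = sum(g(x)*P(x))
= 1*1/15 + 1/3*4/15 + 1/4*1/3 + 1/7*2/15 + 1/11*1/5
= 3827/13860

3827/13860


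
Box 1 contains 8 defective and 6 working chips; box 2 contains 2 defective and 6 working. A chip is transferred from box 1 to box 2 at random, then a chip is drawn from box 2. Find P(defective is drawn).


P(transfer defective) = 8/14 = 4/7; P(transfer working) = 3/7
If defective transferred: Urn II has 3 defective of 9, so P(defective|defective moved) = 1/3
If working transferred: Urn II has 2 defective of 9, so P(defective|working moved) = 2/9
By total probability: P(defective) = 4/7*1/3 + 3/7*2/9 = 2/7

2/7


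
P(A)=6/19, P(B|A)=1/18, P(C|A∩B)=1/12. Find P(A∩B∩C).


P(A∩B∩C) = P(A) * P(B|A) * P(C|A∩B)
= 6/19 * 1/18 * 1/12
= 1/57 * 1/12 = 1/684

1/684


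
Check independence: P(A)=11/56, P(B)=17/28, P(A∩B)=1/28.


P(A)*P(B) = 11/56*17/28 = 187/1568
P(A∩B) = 1/28 != 187/1568, so not independent

No, A and B are not independent


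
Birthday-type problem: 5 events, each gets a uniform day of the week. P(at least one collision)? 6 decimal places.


P(all different) = prod((7-i)/7 for i=0..4) = 0.149938
P(at least one match) = 1 - 0.149938 = 0.850062

0.850062


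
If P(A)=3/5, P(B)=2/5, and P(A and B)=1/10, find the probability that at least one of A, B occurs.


P(A∪B) = P(A) + P(B) - P(A∩B)
= 3/5 + 2/5 - 1/10 = 9/10

9/10


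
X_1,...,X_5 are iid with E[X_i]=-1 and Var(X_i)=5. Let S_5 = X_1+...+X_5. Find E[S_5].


E[S_n] = n*E[X_1] = 5*-1 = -5

-5


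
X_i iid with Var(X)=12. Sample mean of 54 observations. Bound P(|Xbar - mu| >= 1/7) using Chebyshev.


Var(Xbar) = Var(X)/n = 12/54
Chebyshev: P(|Xbar-mu| >= 1/7) <= Var(Xbar)/(1/7)^2 = (2/9)/(1/49) = 98/9
Bound exceeds 1, so trivial bound: 1

1


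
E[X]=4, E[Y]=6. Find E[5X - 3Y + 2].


E[5X - 3Y + 2] = 5*E[X] - 3*E[Y] + 2
= (5)*(4) + (-3)*(6) + (2)
= 20 - 18 + 2 = 4

4


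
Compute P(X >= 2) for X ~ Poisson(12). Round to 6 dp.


P(X>=2) = 1 - P(X<=1) = 1 - (e^(-12)*12^0/0! + e^(-12)*12^1/1!)
≈ 1 - (0.0000061442 + 0.0000737305)
= 1 - 0.0000798747 = 0.9999201253
≈ 0.999920

0.999920


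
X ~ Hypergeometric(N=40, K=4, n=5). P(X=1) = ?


P(X=1) = C(4,1)*C(36,4) / C(40,5)
= 4*58905 / 658008
= 235620/658008 = 6545/18278

6545/18278


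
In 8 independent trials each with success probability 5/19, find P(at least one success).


P(at least one) = 1 - P(none)
P(none) = (1 - 5/19)^8 = (14/19)^8 = 1475789056/16983563041
P(at least one) = 1 - 1475789056/16983563041 = 15507773985/16983563041

15507773985/16983563041


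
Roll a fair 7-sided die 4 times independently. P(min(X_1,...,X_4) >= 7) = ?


P(min >= 7) = P(all X_i >= 7) = (P(X_1 >= 7))^4
= (1/7)^4 = 1/2401

1/2401


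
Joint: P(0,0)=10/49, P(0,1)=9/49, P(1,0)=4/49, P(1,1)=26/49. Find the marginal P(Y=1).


P(Y=1) = P(0,1)+P(1,1) = 9/49 + 26/49 = 35/49 = 5/7

5/7


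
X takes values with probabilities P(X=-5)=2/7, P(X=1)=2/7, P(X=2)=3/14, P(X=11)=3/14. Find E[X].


E[X] = sum(x * P(x))
= -5*2/7 + 1*2/7 + 2*3/14 + 11*3/14
= 23/14

23/14


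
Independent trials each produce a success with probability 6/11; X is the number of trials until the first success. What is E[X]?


For geometric (trials until first success), E[X] = 1/p = 1/(6/11) = 11/6

11/6


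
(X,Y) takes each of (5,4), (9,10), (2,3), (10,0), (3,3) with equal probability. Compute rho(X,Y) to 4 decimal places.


Cov(X,Y) = 1.8000, Var(X) = 10.1600, Var(Y) = 10.8000
rho = Cov/(sqrt(VarX)*sqrt(VarY)) = 0.1718

0.1718


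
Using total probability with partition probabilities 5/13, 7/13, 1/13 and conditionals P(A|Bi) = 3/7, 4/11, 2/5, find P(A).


P(A) = P(A|B1)P(B1) + P(A|B2)P(B2) + P(A|B3)P(B3)
= 3/7*5/13 + 4/11*7/13 + 2/5*1/13
= 15/91 + 28/143 + 2/65 = 1959/5005

1959/5005


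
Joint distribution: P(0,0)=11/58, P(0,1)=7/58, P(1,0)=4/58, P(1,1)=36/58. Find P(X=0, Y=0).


Read from table: P(X=0, Y=0) = 11/58

11/58


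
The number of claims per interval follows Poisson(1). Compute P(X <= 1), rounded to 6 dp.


P(X<=1) = e^(-1)*1^0/0! + e^(-1)*1^1/1!
≈ 0.3678794412 + 0.3678794412
= 0.7357588824
≈ 0.735759

0.735759


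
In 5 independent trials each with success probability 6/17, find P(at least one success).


P(at least one) = 1 - P(none)
P(none) = (1 - 6/17)^5 = (11/17)^5 = 161051/1419857
P(at least one) = 1 - 161051/1419857 = 1258806/1419857

1258806/1419857


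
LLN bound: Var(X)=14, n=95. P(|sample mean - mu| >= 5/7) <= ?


Var(Xbar) = Var(X)/n = 14/95
Chebyshev: P(|Xbar-mu| >= 5/7) <= Var(Xbar)/(5/7)^2 = (14/95)/(25/49) = 686/2375

686/2375


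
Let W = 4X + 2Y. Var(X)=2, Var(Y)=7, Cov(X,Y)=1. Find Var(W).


Var(4X + 2Y) = 4^2*Var(X) + 2^2*Var(Y) + 2*4*2*Cov(X,Y)
= 16*2 + 4*7 + 16*1
= 32 + 28 + 16 = 76

76


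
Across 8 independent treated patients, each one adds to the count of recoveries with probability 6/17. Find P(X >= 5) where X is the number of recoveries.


P(X>=5) = P(X=5) + P(X=6) + P(X=7) + P(X=8)
= 579591936/6975757441 + 158070528/6975757441 + 24634368/6975757441 + 1679616/6975757441
= 763976448/6975757441

763976448/6975757441


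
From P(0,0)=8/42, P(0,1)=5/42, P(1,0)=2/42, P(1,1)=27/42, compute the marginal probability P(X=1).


P(X=1) = P(1,0)+P(1,1) = 2/42 + 27/42 = 29/42

29/42


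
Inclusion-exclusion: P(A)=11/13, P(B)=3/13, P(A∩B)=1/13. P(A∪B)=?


P(A∪B) = P(A) + P(B) - P(A∩B)
= 11/13 + 3/13 - 1/13 = 1

1


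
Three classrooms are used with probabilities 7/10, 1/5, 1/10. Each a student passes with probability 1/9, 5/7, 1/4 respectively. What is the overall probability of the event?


P(A) = P(A|B1)P(B1) + P(A|B2)P(B2) + P(A|B3)P(B3)
= 1/9*7/10 + 5/7*1/5 + 1/4*1/10
= 7/90 + 1/7 + 1/40 = 619/2520

619/2520


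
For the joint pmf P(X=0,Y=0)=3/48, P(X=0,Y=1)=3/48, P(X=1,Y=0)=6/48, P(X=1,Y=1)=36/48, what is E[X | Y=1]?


P(Y=1) = 39/48
E[X|Y=1] = (0*3 + 1*36)/39 = 36/39 = 12/13

12/13


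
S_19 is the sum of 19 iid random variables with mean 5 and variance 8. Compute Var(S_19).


By independence, Var(S_n) = n*Var(X_1) = 19*8 = 152

152


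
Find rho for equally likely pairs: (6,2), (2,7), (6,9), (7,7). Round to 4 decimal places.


Cov(X,Y) = -0.5625, Var(X) = 3.6875, Var(Y) = 6.6875
rho = Cov/(sqrt(VarX)*sqrt(VarY)) = -0.1133

-0.1133


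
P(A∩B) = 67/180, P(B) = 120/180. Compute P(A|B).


P(A|B) = P(A∩B)/P(B) = (67/180)/(120/180) = 67/120

67/120


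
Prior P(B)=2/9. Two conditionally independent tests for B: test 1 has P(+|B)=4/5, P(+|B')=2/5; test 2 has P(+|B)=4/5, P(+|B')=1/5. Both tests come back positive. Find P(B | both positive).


After test 1: P(+) = 4/5*2/9 + 2/5*7/9 = 22/45
P(B|+) = (8/45)/(22/45) = 4/11
After test 2 (use post1 as new prior): P(+) = 4/5*4/11 + 1/5*7/11 = 23/55
P(B|+,+) = (16/55)/(23/55) = 16/23

16/23


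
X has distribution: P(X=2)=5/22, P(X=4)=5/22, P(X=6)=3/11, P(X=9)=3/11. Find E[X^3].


E[X^3] = sum(g(x)*P(x))
= 8*5/22 + 64*5/22 + 216*3/11 + 729*3/11
= 3015/11

3015/11


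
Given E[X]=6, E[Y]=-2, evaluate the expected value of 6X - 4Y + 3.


E[6X - 4Y + 3] = 6*E[X] - 4*E[Y] + 3
= (6)*(6) + (-4)*(-2) + (3)
= 36 + 8 + 3 = 47

47


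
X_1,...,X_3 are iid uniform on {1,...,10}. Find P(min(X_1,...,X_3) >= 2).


P(min >= 2) = P(all X_i >= 2) = (P(X_1 >= 2))^3
= (9/10)^3 = 729/1000

729/1000


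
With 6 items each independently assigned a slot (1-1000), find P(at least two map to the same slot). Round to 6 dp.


P(all different) = prod((1000-i)/1000 for i=0..5) = 0.985085
P(at least one match) = 1 - 0.985085 = 0.014915

0.014915


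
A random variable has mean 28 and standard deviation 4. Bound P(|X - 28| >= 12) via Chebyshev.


k = 12/4 = 3
Chebyshev: P(|X-mu| >= k*sigma) <= 1/k^2 = 1/3^2 = 1/9

1/9


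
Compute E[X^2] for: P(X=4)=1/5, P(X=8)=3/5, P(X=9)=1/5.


E[X^2] = sum(x^2 * P(x))
= 16*1/5 + 64*3/5 + 81*1/5
= 289/5

289/5


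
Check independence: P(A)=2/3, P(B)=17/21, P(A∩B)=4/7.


P(A)*P(B) = 2/3*17/21 = 34/63
P(A∩B) = 4/7 != 34/63, so not independent

No, A and B are not independent


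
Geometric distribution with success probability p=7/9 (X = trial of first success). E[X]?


For geometric (trials until first success), E[X] = 1/p = 1/(7/9) = 9/7

9/7


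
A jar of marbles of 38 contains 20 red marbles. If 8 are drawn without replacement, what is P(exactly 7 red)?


P(X=7) = C(20,7)*C(18,1) / C(38,8)
= 77520*18 / 48903492
= 1395360/48903492 = 360/12617

360/12617


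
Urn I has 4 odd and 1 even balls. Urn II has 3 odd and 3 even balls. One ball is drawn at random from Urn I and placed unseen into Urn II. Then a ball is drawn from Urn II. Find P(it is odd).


P(transfer odd) = 4/5; P(transfer even) = 1/5
If odd transferred: Urn II has 4 odd of 7, so P(odd|odd moved) = 4/7
If even transferred: Urn II has 3 odd of 7, so P(odd|even moved) = 3/7
By total probability: P(odd) = 4/5*4/7 + 1/5*3/7 = 19/35

19/35


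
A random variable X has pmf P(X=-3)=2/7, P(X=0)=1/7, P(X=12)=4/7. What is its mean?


E[X] = sum(x * P(x))
= -3*2/7 + 0*1/7 + 12*4/7
= 6

6


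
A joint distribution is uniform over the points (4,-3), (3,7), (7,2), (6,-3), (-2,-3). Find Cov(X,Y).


E[X]=18/5, E[Y]=0, E[XY]=11/5
Cov(X,Y) = E[XY] - E[X]E[Y] = 11/5 - 18/5*0 = 11/5

11/5


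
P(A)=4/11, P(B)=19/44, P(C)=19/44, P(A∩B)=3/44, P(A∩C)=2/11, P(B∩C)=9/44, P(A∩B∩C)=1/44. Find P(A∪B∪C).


P(A∪B∪C) = P(A)+P(B)+P(C) - P(AB)-P(AC)-P(BC) + P(ABC)
= 4/11+19/44+19/44 - 3/44-2/11-9/44 + 1/44
= 35/44

35/44


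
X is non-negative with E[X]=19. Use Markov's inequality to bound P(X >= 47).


Markov: P(X >= a) <= E[X]/a
P(X >= 47) <= 19/47

19/47


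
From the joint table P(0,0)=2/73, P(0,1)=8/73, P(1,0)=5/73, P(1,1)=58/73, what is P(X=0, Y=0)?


Read from table: P(X=0, Y=0) = 2/73

2/73


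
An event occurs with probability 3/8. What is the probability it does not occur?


P(A') = 1 - P(A) = 1 - 3/8 = 5/8

5/8


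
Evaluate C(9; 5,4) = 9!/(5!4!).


9! = 362880
Denominator: 5!=120 * 4!=24
Coefficient = 362880 / 2880 = 126

126


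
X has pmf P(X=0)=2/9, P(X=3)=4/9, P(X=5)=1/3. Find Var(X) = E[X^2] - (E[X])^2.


E[X] = 3, E[X^2] = 37/3
Var(X) = E[X^2] - (E[X])^2 = 37/3 - (3)^2 = 10/3

10/3


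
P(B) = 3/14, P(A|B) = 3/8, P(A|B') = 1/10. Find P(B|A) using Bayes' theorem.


P(A) = P(A|B)P(B) + P(A|B')P(B') = 3/8*3/14 + 1/10*11/14 = 89/560
P(B|A) = P(A|B)P(B)/P(A) = (9/112)/(89/560) = 45/89

45/89


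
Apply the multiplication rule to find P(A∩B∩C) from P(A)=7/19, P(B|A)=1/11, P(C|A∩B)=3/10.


P(A∩B∩C) = P(A) * P(B|A) * P(C|A∩B)
= 7/19 * 1/11 * 3/10
= 7/209 * 3/10 = 21/2090

21/2090


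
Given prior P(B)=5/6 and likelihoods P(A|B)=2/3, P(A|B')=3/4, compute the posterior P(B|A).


P(A) = P(A|B)P(B) + P(A|B')P(B') = 2/3*5/6 + 3/4*1/6 = 49/72
P(B|A) = P(A|B)P(B)/P(A) = (5/9)/(49/72) = 40/49

40/49


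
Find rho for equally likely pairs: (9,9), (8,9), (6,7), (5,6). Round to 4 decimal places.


Cov(X,Y) = 2.0000, Var(X) = 2.5000, Var(Y) = 1.6875
rho = Cov/(sqrt(VarX)*sqrt(VarY)) = 0.9737

0.9737


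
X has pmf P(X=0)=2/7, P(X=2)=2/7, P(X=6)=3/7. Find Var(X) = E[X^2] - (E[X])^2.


E[X] = 22/7, E[X^2] = 116/7
Var(X) = E[X^2] - (E[X])^2 = 116/7 - (22/7)^2 = 328/49

328/49


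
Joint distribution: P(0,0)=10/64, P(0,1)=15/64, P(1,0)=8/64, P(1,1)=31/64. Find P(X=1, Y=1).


Read from table: P(X=1, Y=1) = 31/64

31/64


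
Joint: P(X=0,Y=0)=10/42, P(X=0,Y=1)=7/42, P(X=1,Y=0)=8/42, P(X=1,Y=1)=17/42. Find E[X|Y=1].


P(Y=1) = 24/42
E[X|Y=1] = (0*7 + 1*17)/24 = 17/24

17/24


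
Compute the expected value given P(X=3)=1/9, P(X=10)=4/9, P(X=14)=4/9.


E[X] = sum(x * P(x))
= 3*1/9 + 10*4/9 + 14*4/9
= 11

11


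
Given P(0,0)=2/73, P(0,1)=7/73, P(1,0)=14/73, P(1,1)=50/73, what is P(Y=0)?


P(Y=0) = P(0,0)+P(1,0) = 2/73 + 14/73 = 16/73

16/73


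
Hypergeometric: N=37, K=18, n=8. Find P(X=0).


P(X=0) = C(18,0)*C(19,8) / C(37,8)
= 1*75582 / 38608020
= 75582/38608020 = 247/126170

247/126170


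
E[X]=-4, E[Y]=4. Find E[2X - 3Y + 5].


E[2X - 3Y + 5] = 2*E[X] - 3*E[Y] + 5
= (2)*(-4) + (-3)*(4) + (5)
= -8 - 12 + 5 = -15

-15


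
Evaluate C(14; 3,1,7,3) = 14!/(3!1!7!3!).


14! = 87178291200
Denominator: 3!=6 * 1!=1 * 7!=5040 * 3!=6
Coefficient = 87178291200 / 181440 = 480480

480480


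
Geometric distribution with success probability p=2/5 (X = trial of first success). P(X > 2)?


P(X > 2) = P(first 2 trials all fail) = (1-p)^2 = (3/5)^2 = 9/25

9/25


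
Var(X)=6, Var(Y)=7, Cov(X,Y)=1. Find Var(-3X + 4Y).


Var(-3X + 4Y) = (-3)^2*Var(X) + 4^2*Var(Y) + 2*(-3)*4*Cov(X,Y)
= 9*6 + 16*7 - 24*1
= 54 + 112 - 24 = 142

142


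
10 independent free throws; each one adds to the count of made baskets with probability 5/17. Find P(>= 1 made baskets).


P(at least one) = 1 - P(none)
P(none) = (1 - 5/17)^10 = (12/17)^10 = 61917364224/2015993900449
P(at least one) = 1 - 61917364224/2015993900449 = 1954076536225/2015993900449

1954076536225/2015993900449


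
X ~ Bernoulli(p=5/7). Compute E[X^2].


For Bernoulli: X in {0,1}
E[X^2] = 0^2*(1-5/7) + 1^2*5/7 = 5/7

5/7


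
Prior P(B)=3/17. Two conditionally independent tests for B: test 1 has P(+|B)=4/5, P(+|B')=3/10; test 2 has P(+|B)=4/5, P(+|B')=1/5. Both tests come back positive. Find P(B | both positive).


After test 1: P(+) = 4/5*3/17 + 3/10*14/17 = 33/85
P(B|+) = (12/85)/(33/85) = 4/11
After test 2 (use post1 as new prior): P(+) = 4/5*4/11 + 1/5*7/11 = 23/55
P(B|+,+) = (16/55)/(23/55) = 16/23

16/23


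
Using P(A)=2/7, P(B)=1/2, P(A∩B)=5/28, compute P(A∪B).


P(A∪B) = P(A) + P(B) - P(A∩B)
= 2/7 + 1/2 - 5/28 = 17/28

17/28


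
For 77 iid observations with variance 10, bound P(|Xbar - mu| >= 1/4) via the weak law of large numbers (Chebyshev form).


Var(Xbar) = Var(X)/n = 10/77
Chebyshev: P(|Xbar-mu| >= 1/4) <= Var(Xbar)/(1/4)^2 = (10/77)/(1/16) = 160/77
Bound exceeds 1, so trivial bound: 1

1


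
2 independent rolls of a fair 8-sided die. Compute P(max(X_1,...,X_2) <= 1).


P(max <= 1) = P(all X_i <= 1) = (P(X_1 <= 1))^2
= (1/8)^2 = 1/64

1/64


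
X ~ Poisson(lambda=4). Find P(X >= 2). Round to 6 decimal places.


P(X>=2) = 1 - P(X<=1) = 1 - (e^(-4)*4^0/0! + e^(-4)*4^1/1!)
≈ 1 - (0.0183156389 + 0.0732625556)
= 1 - 0.0915781945 = 0.9084218055
≈ 0.908422

0.908422


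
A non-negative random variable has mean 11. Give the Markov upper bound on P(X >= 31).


Markov: P(X >= a) <= E[X]/a
P(X >= 31) <= 11/31

11/31


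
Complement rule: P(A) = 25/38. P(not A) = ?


P(A') = 1 - P(A) = 1 - 25/38 = 13/38

13/38


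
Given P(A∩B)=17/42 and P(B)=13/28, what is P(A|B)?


P(A|B) = P(A∩B)/P(B) = (34/84)/(39/84) = 34/39

34/39


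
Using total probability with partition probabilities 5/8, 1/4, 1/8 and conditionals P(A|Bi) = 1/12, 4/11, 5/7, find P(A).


P(A) = P(A|B1)P(B1) + P(A|B2)P(B2) + P(A|B3)P(B3)
= 1/12*5/8 + 4/11*1/4 + 5/7*1/8
= 5/96 + 1/11 + 5/56 = 1717/7392

1717/7392


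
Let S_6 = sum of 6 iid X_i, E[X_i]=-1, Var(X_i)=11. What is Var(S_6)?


By independence, Var(S_n) = n*Var(X_1) = 6*11 = 66

66


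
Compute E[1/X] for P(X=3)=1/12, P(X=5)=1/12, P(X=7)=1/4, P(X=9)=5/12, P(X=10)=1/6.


E[1/X] = sum(g(x)*P(x))
= 1/3*1/12 + 1/5*1/12 + 1/7*1/4 + 1/9*5/12 + 1/10*1/6
= 541/3780

541/3780


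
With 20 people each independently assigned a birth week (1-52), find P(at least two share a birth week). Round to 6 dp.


P(all different) = prod((52-i)/52 for i=0..19) = 0.014669
P(at least one match) = 1 - 0.014669 = 0.985331

0.985331


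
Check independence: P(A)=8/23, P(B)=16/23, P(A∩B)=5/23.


P(A)*P(B) = 8/23*16/23 = 128/529
P(A∩B) = 5/23 != 128/529, so not independent

No, A and B are not independent


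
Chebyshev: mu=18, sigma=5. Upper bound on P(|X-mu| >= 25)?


k = 25/5 = 5
Chebyshev: P(|X-mu| >= k*sigma) <= 1/k^2 = 1/5^2 = 1/25

1/25


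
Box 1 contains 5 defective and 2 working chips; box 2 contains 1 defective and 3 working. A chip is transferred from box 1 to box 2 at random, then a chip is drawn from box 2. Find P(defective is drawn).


P(transfer defective) = 5/7; P(transfer working) = 2/7
If defective transferred: Urn II has 2 defective of 5, so P(defective|defective moved) = 2/5
If working transferred: Urn II has 1 defective of 5, so P(defective|working moved) = 1/5
By total probability: P(defective) = 5/7*2/5 + 2/7*1/5 = 12/35

12/35


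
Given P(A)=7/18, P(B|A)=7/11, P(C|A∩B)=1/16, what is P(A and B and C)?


P(A∩B∩C) = P(A) * P(B|A) * P(C|A∩B)
= 7/18 * 7/11 * 1/16
= 49/198 * 1/16 = 49/3168

49/3168


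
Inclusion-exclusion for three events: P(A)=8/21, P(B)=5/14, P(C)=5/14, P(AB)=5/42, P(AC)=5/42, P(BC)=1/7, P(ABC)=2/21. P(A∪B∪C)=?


P(A∪B∪C) = P(A)+P(B)+P(C) - P(AB)-P(AC)-P(BC) + P(ABC)
= 8/21+5/14+5/14 - 5/42-5/42-1/7 + 2/21
= 17/21

17/21


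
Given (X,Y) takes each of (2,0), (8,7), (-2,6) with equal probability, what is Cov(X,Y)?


E[X]=8/3, E[Y]=13/3, E[XY]=44/3
Cov(X,Y) = E[XY] - E[X]E[Y] = 44/3 - 8/3*13/3 = 28/9

28/9


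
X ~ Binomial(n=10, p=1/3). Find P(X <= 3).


P(X<=3) = P(X=0) + P(X=1) + P(X=2) + P(X=3)
= 1024/59049 + 5120/59049 + 1280/6561 + 5120/19683
= 11008/19683

11008/19683


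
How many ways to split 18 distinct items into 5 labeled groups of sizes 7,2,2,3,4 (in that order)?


18! = 6402373705728000
Denominator: 7!=5040 * 2!=2 * 2!=2 * 3!=6 * 4!=24
Coefficient = 6402373705728000 / 2903040 = 2205403200

2205403200


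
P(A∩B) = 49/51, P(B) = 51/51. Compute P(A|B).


P(A|B) = P(A∩B)/P(B) = (49/51)/(51/51) = 49/51

49/51


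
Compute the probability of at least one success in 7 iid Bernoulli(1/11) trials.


P(at least one) = 1 - P(none)
P(none) = (1 - 1/11)^7 = (10/11)^7 = 10000000/19487171
P(at least one) = 1 - 10000000/19487171 = 9487171/19487171

9487171/19487171


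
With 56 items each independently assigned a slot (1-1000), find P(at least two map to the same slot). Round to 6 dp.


P(all different) = prod((1000-i)/1000 for i=0..55) = 0.208189
P(at least one match) = 1 - 0.208189 = 0.791811

0.791811


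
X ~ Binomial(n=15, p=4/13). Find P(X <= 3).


P(X<=3) = P(X=0) + P(X=1) + P(X=2) + P(X=3)
= 205891132094649/51185893014090757 + 1372607547297660/51185893014090757 + 4270334591592720/51185893014090757 + 632642161717440/3937376385699289
= 1082552413331673/3937376385699289

1082552413331673/3937376385699289


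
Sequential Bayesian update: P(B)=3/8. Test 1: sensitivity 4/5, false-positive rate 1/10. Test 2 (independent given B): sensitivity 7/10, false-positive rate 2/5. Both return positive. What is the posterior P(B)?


After test 1: P(+) = 4/5*3/8 + 1/10*5/8 = 29/80
P(B|+) = (3/10)/(29/80) = 24/29
After test 2 (use post1 as new prior): P(+) = 7/10*24/29 + 2/5*5/29 = 94/145
P(B|+,+) = (84/145)/(94/145) = 42/47

42/47


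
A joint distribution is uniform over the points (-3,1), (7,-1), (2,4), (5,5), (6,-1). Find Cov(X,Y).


E[X]=17/5, E[Y]=8/5, E[XY]=17/5
Cov(X,Y) = E[XY] - E[X]E[Y] = 17/5 - 17/5*8/5 = -51/25

-51/25


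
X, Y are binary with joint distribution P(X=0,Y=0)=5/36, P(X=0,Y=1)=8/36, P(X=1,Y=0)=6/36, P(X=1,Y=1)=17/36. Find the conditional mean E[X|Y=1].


P(Y=1) = 25/36
E[X|Y=1] = (0*8 + 1*17)/25 = 17/25

17/25


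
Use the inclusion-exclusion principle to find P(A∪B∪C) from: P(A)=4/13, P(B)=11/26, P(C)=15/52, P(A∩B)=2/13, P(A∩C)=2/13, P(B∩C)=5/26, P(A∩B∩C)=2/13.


P(A∪B∪C) = P(A)+P(B)+P(C) - P(AB)-P(AC)-P(BC) + P(ABC)
= 4/13+11/26+15/52 - 2/13-2/13-5/26 + 2/13
= 35/52

35/52


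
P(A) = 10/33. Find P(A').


P(A') = 1 - P(A) = 1 - 10/33 = 23/33

23/33


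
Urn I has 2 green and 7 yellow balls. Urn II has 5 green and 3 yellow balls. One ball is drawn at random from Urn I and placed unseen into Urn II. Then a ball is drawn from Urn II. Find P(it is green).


P(transfer green) = 2/9; P(transfer yellow) = 7/9
If green transferred: Urn II has 6 green of 9, so P(green|green moved) = 2/3
If yellow transferred: Urn II has 5 green of 9, so P(green|yellow moved) = 5/9
By total probability: P(green) = 2/9*2/3 + 7/9*5/9 = 47/81

47/81


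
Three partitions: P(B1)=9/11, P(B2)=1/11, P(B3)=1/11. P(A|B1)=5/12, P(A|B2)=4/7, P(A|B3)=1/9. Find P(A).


P(A) = P(A|B1)P(B1) + P(A|B2)P(B2) + P(A|B3)P(B3)
= 5/12*9/11 + 4/7*1/11 + 1/9*1/11
= 15/44 + 4/77 + 1/99 = 1117/2772

1117/2772


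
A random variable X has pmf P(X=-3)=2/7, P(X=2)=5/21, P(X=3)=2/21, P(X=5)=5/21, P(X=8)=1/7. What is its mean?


E[X] = sum(x * P(x))
= -3*2/7 + 2*5/21 + 3*2/21 + 5*5/21 + 8*1/7
= 47/21

47/21


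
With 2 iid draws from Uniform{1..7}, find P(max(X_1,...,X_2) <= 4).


P(max <= 4) = P(all X_i <= 4) = (P(X_1 <= 4))^2
= (4/7)^2 = 16/49

16/49


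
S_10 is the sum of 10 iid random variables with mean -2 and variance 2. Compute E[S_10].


E[S_n] = n*E[X_1] = 10*-2 = -20

-20


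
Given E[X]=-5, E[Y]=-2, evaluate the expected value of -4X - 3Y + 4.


E[-4X - 3Y + 4] = -4*E[X] - 3*E[Y] + 4
= (-4)*(-5) + (-3)*(-2) + (4)
= 20 + 6 + 4 = 30

30


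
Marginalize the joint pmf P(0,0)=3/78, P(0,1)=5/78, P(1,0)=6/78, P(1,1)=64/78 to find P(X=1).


P(X=1) = P(1,0)+P(1,1) = 6/78 + 64/78 = 70/78 = 35/39

35/39


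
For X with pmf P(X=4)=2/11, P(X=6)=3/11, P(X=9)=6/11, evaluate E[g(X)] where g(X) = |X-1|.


E[|X-1|] = sum(g(x)*P(x))
= 3*2/11 + 5*3/11 + 8*6/11
= 69/11

69/11


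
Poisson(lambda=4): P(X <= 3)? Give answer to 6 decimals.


P(X<=3) = e^(-4)*4^0/0! + e^(-4)*4^1/1! + e^(-4)*4^2/2! + e^(-4)*4^3/3!
≈ 0.0183156389 + 0.0732625556 + 0.1465251111 + 0.1953668148
= 0.4334701204
≈ 0.433470

0.433470


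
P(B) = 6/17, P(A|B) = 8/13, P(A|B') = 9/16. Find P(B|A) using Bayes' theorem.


P(A) = P(A|B)P(B) + P(A|B')P(B') = 8/13*6/17 + 9/16*11/17 = 2055/3536
P(B|A) = P(A|B)P(B)/P(A) = (48/221)/(2055/3536) = 256/685

256/685


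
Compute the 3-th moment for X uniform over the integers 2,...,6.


E[X^3] = (1/5) * sum(x^3 for x=2..6)
= 440/5 = 88

88


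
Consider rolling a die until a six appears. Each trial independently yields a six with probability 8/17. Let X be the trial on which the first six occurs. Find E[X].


For geometric (trials until first success), E[X] = 1/p = 1/(8/17) = 17/8

17/8


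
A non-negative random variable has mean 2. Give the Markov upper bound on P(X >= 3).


Markov: P(X >= a) <= E[X]/a
P(X >= 3) <= 2/3

2/3


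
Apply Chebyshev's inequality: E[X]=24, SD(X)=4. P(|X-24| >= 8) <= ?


k = 8/4 = 2
Chebyshev: P(|X-mu| >= k*sigma) <= 1/k^2 = 1/2^2 = 1/4

1/4


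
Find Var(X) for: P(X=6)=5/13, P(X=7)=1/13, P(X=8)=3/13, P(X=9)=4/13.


E[X] = 97/13, E[X^2] = 745/13
Var(X) = E[X^2] - (E[X])^2 = 745/13 - (97/13)^2 = 276/169

276/169


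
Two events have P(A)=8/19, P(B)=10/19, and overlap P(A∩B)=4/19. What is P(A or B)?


P(A∪B) = P(A) + P(B) - P(A∩B)
= 8/19 + 10/19 - 4/19 = 14/19

14/19


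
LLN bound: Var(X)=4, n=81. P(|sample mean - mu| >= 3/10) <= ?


Var(Xbar) = Var(X)/n = 4/81
Chebyshev: P(|Xbar-mu| >= 3/10) <= Var(Xbar)/(3/10)^2 = (4/81)/(9/100) = 400/729

400/729


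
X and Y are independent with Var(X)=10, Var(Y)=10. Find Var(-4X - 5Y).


Independence => Cov(X,Y)=0
Var(-4X - 5Y) = (-4)^2*Var(X) + (-5)^2*Var(Y)
= 16*10 + 25*10 = 410

410


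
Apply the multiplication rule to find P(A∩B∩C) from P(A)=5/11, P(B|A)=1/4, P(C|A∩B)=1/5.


P(A∩B∩C) = P(A) * P(B|A) * P(C|A∩B)
= 5/11 * 1/4 * 1/5
= 5/44 * 1/5 = 1/44

1/44


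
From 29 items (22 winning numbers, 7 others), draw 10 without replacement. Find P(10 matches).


P(X=10) = C(22,10)*C(7,0) / C(29,10)
= 646646*1 / 20030010
= 646646/20030010 = 323/10005

323/10005


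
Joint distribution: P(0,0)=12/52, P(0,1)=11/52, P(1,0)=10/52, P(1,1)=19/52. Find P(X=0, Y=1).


Read from table: P(X=0, Y=1) = 11/52

11/52


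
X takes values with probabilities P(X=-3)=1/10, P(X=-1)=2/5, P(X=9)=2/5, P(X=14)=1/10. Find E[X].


E[X] = sum(x * P(x))
= -3*1/10 - 1*2/5 + 9*2/5 + 14*1/10
= 43/10

43/10


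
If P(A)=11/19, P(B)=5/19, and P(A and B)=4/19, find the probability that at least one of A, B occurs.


P(A∪B) = P(A) + P(B) - P(A∩B)
= 11/19 + 5/19 - 4/19 = 12/19

12/19


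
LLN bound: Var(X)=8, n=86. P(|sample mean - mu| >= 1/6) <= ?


Var(Xbar) = Var(X)/n = 8/86
Chebyshev: P(|Xbar-mu| >= 1/6) <= Var(Xbar)/(1/6)^2 = (4/43)/(1/36) = 144/43
Bound exceeds 1, so trivial bound: 1

1


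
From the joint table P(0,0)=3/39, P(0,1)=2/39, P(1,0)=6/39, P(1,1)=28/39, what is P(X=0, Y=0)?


Read from table: P(X=0, Y=0) = 3/39 = 1/13

1/13


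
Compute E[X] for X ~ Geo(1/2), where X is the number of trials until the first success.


For geometric (trials until first success), E[X] = 1/p = 1/(1/2) = 2

2


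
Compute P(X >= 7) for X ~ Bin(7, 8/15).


P(X>=7) = P(X=7)
= 2097152/170859375
= 2097152/170859375

2097152/170859375


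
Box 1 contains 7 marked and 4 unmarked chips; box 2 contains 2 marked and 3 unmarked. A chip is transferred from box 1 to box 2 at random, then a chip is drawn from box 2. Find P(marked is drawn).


P(transfer marked) = 7/11; P(transfer unmarked) = 4/11
If marked transferred: Urn II has 3 marked of 6, so P(marked|marked moved) = 1/2
If unmarked transferred: Urn II has 2 marked of 6, so P(marked|unmarked moved) = 1/3
By total probability: P(marked) = 7/11*1/2 + 4/11*1/3 = 29/66

29/66


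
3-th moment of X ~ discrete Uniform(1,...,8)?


E[X^3] = (1/8) * sum(x^3 for x=1..8)
= 1296/8 = 162

162


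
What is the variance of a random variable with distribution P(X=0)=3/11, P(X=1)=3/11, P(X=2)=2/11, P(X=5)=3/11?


E[X] = 2, E[X^2] = 86/11
Var(X) = E[X^2] - (E[X])^2 = 86/11 - (2)^2 = 42/11

42/11


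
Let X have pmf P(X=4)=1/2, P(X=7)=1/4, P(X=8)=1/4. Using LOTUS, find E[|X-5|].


E[|X-5|] = sum(g(x)*P(x))
= 1*1/2 + 2*1/4 + 3*1/4
= 7/4

7/4


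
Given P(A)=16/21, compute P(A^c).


P(A') = 1 - P(A) = 1 - 16/21 = 5/21

5/21


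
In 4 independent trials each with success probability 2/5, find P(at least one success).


P(at least one) = 1 - P(none)
P(none) = (1 - 2/5)^4 = (3/5)^4 = 81/625
P(at least one) = 1 - 81/625 = 544/625

544/625


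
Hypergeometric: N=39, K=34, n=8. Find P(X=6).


P(X=6) = C(34,6)*C(5,2) / C(39,8)
= 1344904*10 / 61523748
= 13449040/61523748 = 17980/82251

17980/82251


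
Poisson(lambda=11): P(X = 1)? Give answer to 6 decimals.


P(X=1) = e^(-11) * 11^1 / 1!
≈ 0.00001670170079 * 11 / 1
≈ 0.000184

0.000184


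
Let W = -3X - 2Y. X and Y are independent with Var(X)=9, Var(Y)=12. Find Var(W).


Independence => Cov(X,Y)=0
Var(-3X - 2Y) = (-3)^2*Var(X) + (-2)^2*Var(Y)
= 9*9 + 4*12 = 129

129


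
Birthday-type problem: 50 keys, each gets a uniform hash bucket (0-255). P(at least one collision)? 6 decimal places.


P(all different) = prod((256-i)/256 for i=0..49) = 0.005932
P(at least one match) = 1 - 0.005932 = 0.994068

0.994068


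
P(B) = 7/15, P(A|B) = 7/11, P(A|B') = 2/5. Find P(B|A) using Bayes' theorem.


P(A) = P(A|B)P(B) + P(A|B')P(B') = 7/11*7/15 + 2/5*8/15 = 421/825
P(B|A) = P(A|B)P(B)/P(A) = (49/165)/(421/825) = 245/421

245/421


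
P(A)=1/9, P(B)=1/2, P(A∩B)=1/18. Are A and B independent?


P(A)*P(B) = 1/9*1/2 = 1/18
P(A∩B) = 1/18, which equals P(A)P(B), so independent

Yes, A and B are independent


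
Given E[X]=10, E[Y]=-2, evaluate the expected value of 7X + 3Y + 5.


E[7X + 3Y + 5] = 7*E[X] + 3*E[Y] + 5
= (7)*(10) + (3)*(-2) + (5)
= 70 - 6 + 5 = 69

69


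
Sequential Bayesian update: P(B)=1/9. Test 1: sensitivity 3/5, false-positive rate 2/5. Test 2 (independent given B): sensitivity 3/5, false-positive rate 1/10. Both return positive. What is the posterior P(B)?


After test 1: P(+) = 3/5*1/9 + 2/5*8/9 = 19/45
P(B|+) = (1/15)/(19/45) = 3/19
After test 2 (use post1 as new prior): P(+) = 3/5*3/19 + 1/10*16/19 = 17/95
P(B|+,+) = (9/95)/(17/95) = 9/17

9/17


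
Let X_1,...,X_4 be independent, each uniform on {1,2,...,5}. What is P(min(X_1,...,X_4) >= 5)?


P(min >= 5) = P(all X_i >= 5) = (P(X_1 >= 5))^4
= (1/5)^4 = 1/625

1/625


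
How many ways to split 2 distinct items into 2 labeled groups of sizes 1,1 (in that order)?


2! = 2
Denominator: 1!=1 * 1!=1
Coefficient = 2 / 1 = 2

2


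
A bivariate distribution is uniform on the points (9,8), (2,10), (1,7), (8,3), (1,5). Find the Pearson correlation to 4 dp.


Cov(X,Y) = -2.1200, Var(X) = 12.5600, Var(Y) = 5.8400
rho = Cov/(sqrt(VarX)*sqrt(VarY)) = -0.2475

-0.2475


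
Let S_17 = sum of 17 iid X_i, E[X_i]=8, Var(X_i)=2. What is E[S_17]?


E[S_n] = n*E[X_1] = 17*8 = 136

136


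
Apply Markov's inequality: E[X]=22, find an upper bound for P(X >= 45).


Markov: P(X >= a) <= E[X]/a
P(X >= 45) <= 22/45

22/45


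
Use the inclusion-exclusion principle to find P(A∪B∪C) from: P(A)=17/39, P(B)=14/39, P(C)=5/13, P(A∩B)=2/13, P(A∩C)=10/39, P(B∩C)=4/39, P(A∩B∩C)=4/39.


P(A∪B∪C) = P(A)+P(B)+P(C) - P(AB)-P(AC)-P(BC) + P(ABC)
= 17/39+14/39+5/13 - 2/13-10/39-4/39 + 4/39
= 10/13

10/13


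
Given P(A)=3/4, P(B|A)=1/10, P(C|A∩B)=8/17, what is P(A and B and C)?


P(A∩B∩C) = P(A) * P(B|A) * P(C|A∩B)
= 3/4 * 1/10 * 8/17
= 3/40 * 8/17 = 3/85

3/85


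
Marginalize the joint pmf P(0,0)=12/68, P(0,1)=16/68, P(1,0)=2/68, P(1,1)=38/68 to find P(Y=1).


P(Y=1) = P(0,1)+P(1,1) = 16/68 + 38/68 = 54/68 = 27/34

27/34


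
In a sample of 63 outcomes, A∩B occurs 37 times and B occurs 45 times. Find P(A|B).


P(A|B) = P(A∩B)/P(B) = (37/63)/(45/63) = 37/45

37/45


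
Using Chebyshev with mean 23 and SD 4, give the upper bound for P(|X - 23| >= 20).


k = 20/4 = 5
Chebyshev: P(|X-mu| >= k*sigma) <= 1/k^2 = 1/5^2 = 1/25

1/25


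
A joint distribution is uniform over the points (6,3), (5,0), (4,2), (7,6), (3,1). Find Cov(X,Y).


E[X]=5, E[Y]=12/5, E[XY]=71/5
Cov(X,Y) = E[XY] - E[X]E[Y] = 71/5 - 5*12/5 = 11/5

11/5


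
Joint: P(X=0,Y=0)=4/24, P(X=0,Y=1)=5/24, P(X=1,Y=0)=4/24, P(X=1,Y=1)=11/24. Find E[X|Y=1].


P(Y=1) = 16/24
E[X|Y=1] = (0*5 + 1*11)/16 = 11/16

11/16


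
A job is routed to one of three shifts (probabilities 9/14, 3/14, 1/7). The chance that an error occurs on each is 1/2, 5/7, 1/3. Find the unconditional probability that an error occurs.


P(A) = P(A|B1)P(B1) + P(A|B2)P(B2) + P(A|B3)P(B3)
= 1/2*9/14 + 5/7*3/14 + 1/3*1/7
= 9/28 + 15/98 + 1/21 = 307/588

307/588


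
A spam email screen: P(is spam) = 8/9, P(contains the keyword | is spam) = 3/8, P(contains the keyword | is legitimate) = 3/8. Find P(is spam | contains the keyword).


P(A) = P(A|B)P(B) + P(A|B')P(B') = 3/8*8/9 + 3/8*1/9 = 3/8
P(B|A) = P(A|B)P(B)/P(A) = (1/3)/(3/8) = 8/9

8/9


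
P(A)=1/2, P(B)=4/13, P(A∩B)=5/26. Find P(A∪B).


P(A∪B) = P(A) + P(B) - P(A∩B)
= 1/2 + 4/13 - 5/26 = 8/13

8/13


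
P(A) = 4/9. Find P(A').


P(A') = 1 - P(A) = 1 - 4/9 = 5/9

5/9


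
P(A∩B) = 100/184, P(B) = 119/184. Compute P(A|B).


P(A|B) = P(A∩B)/P(B) = (100/184)/(119/184) = 100/119

100/119


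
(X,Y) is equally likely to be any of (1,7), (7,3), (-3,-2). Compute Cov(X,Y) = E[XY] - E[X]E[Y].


E[X]=5/3, E[Y]=8/3, E[XY]=34/3
Cov(X,Y) = E[XY] - E[X]E[Y] = 34/3 - 5/3*8/3 = 62/9

62/9


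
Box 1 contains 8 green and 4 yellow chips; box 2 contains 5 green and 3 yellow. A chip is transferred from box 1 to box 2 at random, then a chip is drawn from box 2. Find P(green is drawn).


P(transfer green) = 8/12 = 2/3; P(transfer yellow) = 1/3
If green transferred: Urn II has 6 green of 9, so P(green|green moved) = 2/3
If yellow transferred: Urn II has 5 green of 9, so P(green|yellow moved) = 5/9
By total probability: P(green) = 2/3*2/3 + 1/3*5/9 = 17/27

17/27


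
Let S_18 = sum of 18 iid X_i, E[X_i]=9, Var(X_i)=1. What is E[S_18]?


E[S_n] = n*E[X_1] = 18*9 = 162

162


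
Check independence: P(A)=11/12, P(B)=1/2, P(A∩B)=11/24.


P(A)*P(B) = 11/12*1/2 = 11/24
P(A∩B) = 11/24, which equals P(A)P(B), so independent

Yes, A and B are independent


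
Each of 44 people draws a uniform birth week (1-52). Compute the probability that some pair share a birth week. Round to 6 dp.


P(all different) = prod((52-i)/52 for i=0..43) = 0.000000
P(at least one match) = 1 - 0.000000 = 1.000000

1.000000


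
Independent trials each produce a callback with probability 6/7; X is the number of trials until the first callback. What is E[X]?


For geometric (trials until first success), E[X] = 1/p = 1/(6/7) = 7/6

7/6


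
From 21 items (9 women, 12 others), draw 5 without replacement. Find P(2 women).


P(X=2) = C(9,2)*C(12,3) / C(21,5)
= 36*220 / 20349
= 7920/20349 = 880/2261

880/2261


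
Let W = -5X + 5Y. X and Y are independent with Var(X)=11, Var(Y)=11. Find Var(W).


Independence => Cov(X,Y)=0
Var(-5X + 5Y) = (-5)^2*Var(X) + 5^2*Var(Y)
= 25*11 + 25*11 = 550

550


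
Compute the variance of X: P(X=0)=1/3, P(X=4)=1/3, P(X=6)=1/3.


E[X] = 10/3, E[X^2] = 52/3
Var(X) = E[X^2] - (E[X])^2 = 52/3 - (10/3)^2 = 56/9

56/9


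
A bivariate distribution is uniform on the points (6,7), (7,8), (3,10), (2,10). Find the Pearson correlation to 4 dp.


Cov(X,Y) = -2.3750, Var(X) = 4.2500, Var(Y) = 1.6875
rho = Cov/(sqrt(VarX)*sqrt(VarY)) = -0.8868

-0.8868


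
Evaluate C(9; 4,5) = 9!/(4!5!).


9! = 362880
Denominator: 4!=24 * 5!=120
Coefficient = 362880 / 2880 = 126

126


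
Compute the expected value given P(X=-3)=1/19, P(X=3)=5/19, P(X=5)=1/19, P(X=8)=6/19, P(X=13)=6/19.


E[X] = sum(x * P(x))
= -3*1/19 + 3*5/19 + 5*1/19 + 8*6/19 + 13*6/19
= 143/19

143/19


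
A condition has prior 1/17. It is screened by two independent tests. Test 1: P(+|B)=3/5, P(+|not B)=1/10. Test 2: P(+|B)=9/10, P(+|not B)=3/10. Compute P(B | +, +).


After test 1: P(+) = 3/5*1/17 + 1/10*16/17 = 11/85
P(B|+) = (3/85)/(11/85) = 3/11
After test 2 (use post1 as new prior): P(+) = 9/10*3/11 + 3/10*8/11 = 51/110
P(B|+,+) = (27/110)/(51/110) = 9/17

9/17


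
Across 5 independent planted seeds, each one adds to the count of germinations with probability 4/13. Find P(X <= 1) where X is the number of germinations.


P(X<=1) = P(X=0) + P(X=1)
= 59049/371293 + 131220/371293
= 190269/371293

190269/371293


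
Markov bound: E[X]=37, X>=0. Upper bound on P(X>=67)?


Markov: P(X >= a) <= E[X]/a
P(X >= 67) <= 37/67

37/67


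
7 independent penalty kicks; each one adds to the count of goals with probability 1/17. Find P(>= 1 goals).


P(at least one) = 1 - P(none)
P(none) = (1 - 1/17)^7 = (16/17)^7 = 268435456/410338673
P(at least one) = 1 - 268435456/410338673 = 141903217/410338673

141903217/410338673


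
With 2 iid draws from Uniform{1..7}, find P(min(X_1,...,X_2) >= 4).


P(min >= 4) = P(all X_i >= 4) = (P(X_1 >= 4))^2
= (4/7)^2 = 16/49

16/49


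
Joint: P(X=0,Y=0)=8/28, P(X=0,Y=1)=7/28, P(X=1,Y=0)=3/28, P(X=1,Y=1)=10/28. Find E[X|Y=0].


P(Y=0) = 11/28
E[X|Y=0] = (0*8 + 1*3)/11 = 3/11

3/11


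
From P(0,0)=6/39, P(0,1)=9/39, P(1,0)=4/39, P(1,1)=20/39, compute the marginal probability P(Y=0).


P(Y=0) = P(0,0)+P(1,0) = 6/39 + 4/39 = 10/39

10/39


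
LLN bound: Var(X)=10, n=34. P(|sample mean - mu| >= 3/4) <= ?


Var(Xbar) = Var(X)/n = 10/34
Chebyshev: P(|Xbar-mu| >= 3/4) <= Var(Xbar)/(3/4)^2 = (5/17)/(9/16) = 80/153

80/153


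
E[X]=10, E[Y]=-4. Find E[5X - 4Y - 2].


E[5X - 4Y - 2] = 5*E[X] - 4*E[Y] - 2
= (5)*(10) + (-4)*(-4) + (-2)
= 50 + 16 - 2 = 64

64


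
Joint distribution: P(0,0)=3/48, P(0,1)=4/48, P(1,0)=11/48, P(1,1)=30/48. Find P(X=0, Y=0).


Read from table: P(X=0, Y=0) = 3/48 = 1/16

1/16


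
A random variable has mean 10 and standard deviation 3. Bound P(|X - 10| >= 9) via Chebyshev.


k = 9/3 = 3
Chebyshev: P(|X-mu| >= k*sigma) <= 1/k^2 = 1/3^2 = 1/9

1/9


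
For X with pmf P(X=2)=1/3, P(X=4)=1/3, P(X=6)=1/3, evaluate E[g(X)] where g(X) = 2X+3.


E[2X+3] = sum(g(x)*P(x))
= 7*1/3 + 11*1/3 + 15*1/3
= 11

11


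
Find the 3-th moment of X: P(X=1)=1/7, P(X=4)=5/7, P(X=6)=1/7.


E[X^3] = sum(x^3 * P(x))
= 1*1/7 + 64*5/7 + 216*1/7
= 537/7

537/7


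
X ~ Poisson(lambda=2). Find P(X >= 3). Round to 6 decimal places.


P(X>=3) = 1 - P(X<=2) = 1 - (e^(-2)*2^0/0! + e^(-2)*2^1/1! + e^(-2)*2^2/2!)
≈ 1 - (0.1353352832 + 0.2706705665 + 0.2706705665)
= 1 - 0.6766764162 = 0.3233235838
≈ 0.323324

0.323324


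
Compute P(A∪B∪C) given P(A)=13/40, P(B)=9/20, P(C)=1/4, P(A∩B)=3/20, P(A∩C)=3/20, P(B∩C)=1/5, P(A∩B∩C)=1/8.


P(A∪B∪C) = P(A)+P(B)+P(C) - P(AB)-P(AC)-P(BC) + P(ABC)
= 13/40+9/20+1/4 - 3/20-3/20-1/5 + 1/8
= 13/20

13/20


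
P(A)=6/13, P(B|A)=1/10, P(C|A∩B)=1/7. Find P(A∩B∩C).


P(A∩B∩C) = P(A) * P(B|A) * P(C|A∩B)
= 6/13 * 1/10 * 1/7
= 3/65 * 1/7 = 3/455

3/455


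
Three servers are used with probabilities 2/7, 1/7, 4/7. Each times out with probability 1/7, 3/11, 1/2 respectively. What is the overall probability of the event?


P(A) = P(A|B1)P(B1) + P(A|B2)P(B2) + P(A|B3)P(B3)
= 1/7*2/7 + 3/11*1/7 + 1/2*4/7
= 2/49 + 3/77 + 2/7 = 197/539

197/539


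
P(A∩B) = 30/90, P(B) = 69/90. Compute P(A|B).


P(A|B) = P(A∩B)/P(B) = (30/90)/(69/90) = 30/69 = 10/23

10/23


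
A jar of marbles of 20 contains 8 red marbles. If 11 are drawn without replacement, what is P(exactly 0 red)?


P(X=0) = C(8,0)*C(12,11) / C(20,11)
= 1*12 / 167960
= 12/167960 = 3/41990

3/41990


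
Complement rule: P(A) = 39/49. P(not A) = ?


P(A') = 1 - P(A) = 1 - 39/49 = 10/49

10/49


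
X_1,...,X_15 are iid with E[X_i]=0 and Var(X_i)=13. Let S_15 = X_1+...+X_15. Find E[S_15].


E[S_n] = n*E[X_1] = 15*0 = 0

0


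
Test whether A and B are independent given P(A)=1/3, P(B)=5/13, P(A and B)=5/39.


P(A)*P(B) = 1/3*5/13 = 5/39
P(A∩B) = 5/39, which equals P(A)P(B), so independent

Yes, A and B are independent


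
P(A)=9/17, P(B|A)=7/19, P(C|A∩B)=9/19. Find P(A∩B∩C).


P(A∩B∩C) = P(A) * P(B|A) * P(C|A∩B)
= 9/17 * 7/19 * 9/19
= 63/323 * 9/19 = 567/6137

567/6137


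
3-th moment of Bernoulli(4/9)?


For Bernoulli: X in {0,1}
E[X^3] = 0^3*(1-4/9) + 1^3*4/9 = 4/9

4/9


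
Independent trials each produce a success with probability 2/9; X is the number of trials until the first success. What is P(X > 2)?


P(X > 2) = P(first 2 trials all fail) = (1-p)^2 = (7/9)^2 = 49/81

49/81


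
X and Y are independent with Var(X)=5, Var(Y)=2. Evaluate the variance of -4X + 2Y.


Independence => Cov(X,Y)=0
Var(-4X + 2Y) = (-4)^2*Var(X) + 2^2*Var(Y)
= 16*5 + 4*2 = 88

88


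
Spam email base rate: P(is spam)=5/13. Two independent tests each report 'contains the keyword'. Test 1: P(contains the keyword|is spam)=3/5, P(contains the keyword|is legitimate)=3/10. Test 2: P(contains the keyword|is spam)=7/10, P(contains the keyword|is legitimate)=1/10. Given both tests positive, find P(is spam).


After test 1: P(+) = 3/5*5/13 + 3/10*8/13 = 27/65
P(B|+) = (3/13)/(27/65) = 5/9
After test 2 (use post1 as new prior): P(+) = 7/10*5/9 + 1/10*4/9 = 13/30
P(B|+,+) = (7/18)/(13/30) = 35/39

35/39


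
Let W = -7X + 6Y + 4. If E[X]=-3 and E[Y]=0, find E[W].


E[-7X + 6Y + 4] = -7*E[X] + 6*E[Y] + 4
= (-7)*(-3) + (6)*(0) + (4)
= 21 + 0 + 4 = 25

25


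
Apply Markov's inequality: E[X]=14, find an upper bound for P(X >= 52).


Markov: P(X >= a) <= E[X]/a
P(X >= 52) <= 14/52 = 7/26

7/26


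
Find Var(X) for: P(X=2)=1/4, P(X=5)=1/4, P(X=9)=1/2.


E[X] = 25/4, E[X^2] = 191/4
Var(X) = E[X^2] - (E[X])^2 = 191/4 - (25/4)^2 = 139/16

139/16
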